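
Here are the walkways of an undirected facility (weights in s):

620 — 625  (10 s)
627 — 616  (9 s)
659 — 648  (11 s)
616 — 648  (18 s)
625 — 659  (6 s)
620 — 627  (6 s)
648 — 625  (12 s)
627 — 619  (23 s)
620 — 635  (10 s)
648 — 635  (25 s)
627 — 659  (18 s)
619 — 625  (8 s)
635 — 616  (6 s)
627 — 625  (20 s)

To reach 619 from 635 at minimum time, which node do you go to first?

620

Enumerating some paths:
635–620–625–619: 10+10+8 = 28
635–616–627–619: 6+9+23 = 38
635–620–627–619: 10+6+23 = 39
The minimum is 28 s via 635–620–625–619.
So from 635 the first move is to 620.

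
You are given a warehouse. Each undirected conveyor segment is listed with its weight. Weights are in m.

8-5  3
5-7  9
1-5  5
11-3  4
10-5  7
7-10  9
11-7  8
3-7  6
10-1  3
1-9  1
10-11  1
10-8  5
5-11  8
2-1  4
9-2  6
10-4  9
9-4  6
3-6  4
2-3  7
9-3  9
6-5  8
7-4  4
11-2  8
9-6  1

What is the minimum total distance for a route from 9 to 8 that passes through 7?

22 m

Shortest 9→7: 9 → 4 → 7 = 10
Shortest 7→8: 7 → 5 → 8 = 12
Total via 7: 10 + 12 = 22 m.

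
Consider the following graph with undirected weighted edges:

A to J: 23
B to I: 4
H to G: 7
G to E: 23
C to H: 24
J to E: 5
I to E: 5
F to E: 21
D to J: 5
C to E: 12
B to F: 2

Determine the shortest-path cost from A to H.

58

Compare a few routes:
A - J - E - G - H: 23+5+23+7 = 58
A - J - E - C - H: 23+5+12+24 = 64
The minimum is 58 via A - J - E - G - H.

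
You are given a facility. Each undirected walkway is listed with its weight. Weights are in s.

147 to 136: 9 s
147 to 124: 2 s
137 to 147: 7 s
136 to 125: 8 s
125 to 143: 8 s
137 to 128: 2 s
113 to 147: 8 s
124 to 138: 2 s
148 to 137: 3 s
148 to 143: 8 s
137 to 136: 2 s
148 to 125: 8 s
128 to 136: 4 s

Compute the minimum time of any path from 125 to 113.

25 s

Compare a few routes:
125–136–128–137–147–113: 8+4+2+7+8 = 29
125–136–147–113: 8+9+8 = 25
125–148–137–136–147–113: 8+3+2+9+8 = 30
125–148–137–147–113: 8+3+7+8 = 26
The minimum is 25 s via 125–136–147–113.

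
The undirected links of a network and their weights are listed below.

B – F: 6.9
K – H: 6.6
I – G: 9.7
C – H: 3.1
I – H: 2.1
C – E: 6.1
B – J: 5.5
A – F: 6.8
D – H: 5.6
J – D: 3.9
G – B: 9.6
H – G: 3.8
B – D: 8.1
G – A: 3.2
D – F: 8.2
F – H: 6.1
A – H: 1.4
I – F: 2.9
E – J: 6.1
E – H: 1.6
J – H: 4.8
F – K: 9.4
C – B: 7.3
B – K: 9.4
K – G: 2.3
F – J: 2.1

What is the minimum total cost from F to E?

6.6

Settle nodes by increasing distance from F:
F: 0
J: 2.1  (via F)
I: 2.9  (via F)
H: 5  (via I)
D: 6  (via J)
A: 6.4  (via H)
E: 6.6  (via H)
Shortest route: F → I → H → E = 6.6.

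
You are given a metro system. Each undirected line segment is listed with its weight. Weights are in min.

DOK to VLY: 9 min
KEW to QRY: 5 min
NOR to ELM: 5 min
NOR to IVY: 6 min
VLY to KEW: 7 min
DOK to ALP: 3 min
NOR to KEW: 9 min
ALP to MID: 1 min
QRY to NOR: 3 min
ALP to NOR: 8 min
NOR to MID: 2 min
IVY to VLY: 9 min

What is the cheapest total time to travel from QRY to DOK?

Running Dijkstra from QRY:
QRY: 0
NOR: 3  (via QRY)
MID: 5  (via NOR)
KEW: 5  (via QRY)
ALP: 6  (via MID)
ELM: 8  (via NOR)
IVY: 9  (via NOR)
DOK: 9  (via ALP)
Shortest route: QRY–NOR–MID–ALP–DOK = 9 min.

9 min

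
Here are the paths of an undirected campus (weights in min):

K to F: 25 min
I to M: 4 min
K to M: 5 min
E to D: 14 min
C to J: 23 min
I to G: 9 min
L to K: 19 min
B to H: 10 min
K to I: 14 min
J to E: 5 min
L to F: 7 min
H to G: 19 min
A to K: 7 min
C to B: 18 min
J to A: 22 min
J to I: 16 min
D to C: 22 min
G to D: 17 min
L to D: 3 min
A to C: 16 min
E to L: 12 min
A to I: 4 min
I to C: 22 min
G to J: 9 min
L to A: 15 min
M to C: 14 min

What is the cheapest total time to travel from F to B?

50 min

Running Dijkstra from F:
F: 0
L: 7  (via F)
D: 10  (via L)
E: 19  (via L)
A: 22  (via L)
J: 24  (via E)
K: 25  (via F)
I: 26  (via A)
G: 27  (via D)
M: 30  (via K)
C: 32  (via D)
H: 46  (via G)
B: 50  (via C)
Shortest route: F → L → D → C → B = 50 min.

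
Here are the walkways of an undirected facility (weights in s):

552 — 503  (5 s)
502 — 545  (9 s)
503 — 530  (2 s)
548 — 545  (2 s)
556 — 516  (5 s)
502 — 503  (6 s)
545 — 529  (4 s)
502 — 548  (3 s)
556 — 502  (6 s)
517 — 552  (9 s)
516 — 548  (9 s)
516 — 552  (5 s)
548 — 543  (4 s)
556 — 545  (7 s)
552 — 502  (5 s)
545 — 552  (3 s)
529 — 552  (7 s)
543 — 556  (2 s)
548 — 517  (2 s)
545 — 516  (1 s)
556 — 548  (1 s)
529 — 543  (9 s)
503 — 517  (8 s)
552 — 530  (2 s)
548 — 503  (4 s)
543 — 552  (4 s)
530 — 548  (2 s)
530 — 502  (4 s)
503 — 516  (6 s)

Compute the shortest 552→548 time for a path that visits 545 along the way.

5 s

Best 552 to 545: 552–545 costing 3
Best 545 to 548: 545–548 costing 2
Total via 545: 3 + 2 = 5 s.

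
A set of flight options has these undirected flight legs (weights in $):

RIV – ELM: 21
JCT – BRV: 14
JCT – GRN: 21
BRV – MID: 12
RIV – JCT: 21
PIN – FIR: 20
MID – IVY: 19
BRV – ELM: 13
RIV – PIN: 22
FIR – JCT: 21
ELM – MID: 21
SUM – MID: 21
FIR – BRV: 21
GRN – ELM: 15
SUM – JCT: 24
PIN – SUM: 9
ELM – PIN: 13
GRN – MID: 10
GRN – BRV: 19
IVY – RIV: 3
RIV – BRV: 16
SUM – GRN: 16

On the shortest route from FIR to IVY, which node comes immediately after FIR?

Candidate routes:
FIR → JCT → RIV → IVY: 21+21+3 = 45
FIR → BRV → RIV → IVY: 21+16+3 = 40
FIR → PIN → RIV → IVY: 20+22+3 = 45
Cheapest is FIR → BRV → RIV → IVY at $40.
So from FIR the first move is to BRV.

BRV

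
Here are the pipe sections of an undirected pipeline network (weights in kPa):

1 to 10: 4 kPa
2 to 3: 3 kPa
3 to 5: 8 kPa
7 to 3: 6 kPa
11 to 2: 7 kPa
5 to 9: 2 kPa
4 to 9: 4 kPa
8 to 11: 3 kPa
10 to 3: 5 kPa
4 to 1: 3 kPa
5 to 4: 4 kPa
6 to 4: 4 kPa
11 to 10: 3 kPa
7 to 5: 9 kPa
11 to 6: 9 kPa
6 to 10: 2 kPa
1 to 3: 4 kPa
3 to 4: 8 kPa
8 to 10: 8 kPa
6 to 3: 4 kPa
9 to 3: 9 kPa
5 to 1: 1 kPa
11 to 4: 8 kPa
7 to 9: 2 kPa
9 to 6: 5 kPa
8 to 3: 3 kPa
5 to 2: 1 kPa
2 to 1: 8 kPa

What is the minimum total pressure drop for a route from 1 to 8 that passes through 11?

10 kPa

Shortest 1→11: 1–10–11 = 7
Best 11 to 8: 11–8 costing 3
Total via 11: 7 + 3 = 10 kPa.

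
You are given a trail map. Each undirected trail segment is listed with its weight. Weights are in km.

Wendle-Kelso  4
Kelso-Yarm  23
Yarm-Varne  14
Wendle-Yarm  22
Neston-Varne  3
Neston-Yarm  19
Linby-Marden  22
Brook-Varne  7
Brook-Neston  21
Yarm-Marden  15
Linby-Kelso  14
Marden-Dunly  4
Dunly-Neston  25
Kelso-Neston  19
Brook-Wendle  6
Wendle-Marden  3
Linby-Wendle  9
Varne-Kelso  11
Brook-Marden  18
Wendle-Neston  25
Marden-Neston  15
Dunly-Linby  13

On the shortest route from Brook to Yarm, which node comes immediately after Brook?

Varne

Candidate routes:
Brook → Varne → Neston → Yarm: 7+3+19 = 29
Brook → Wendle → Yarm: 6+22 = 28
Brook → Wendle → Marden → Yarm: 6+3+15 = 24
Brook → Varne → Yarm: 7+14 = 21
Cheapest is Brook → Varne → Yarm at 21 km.
So from Brook the first move is to Varne.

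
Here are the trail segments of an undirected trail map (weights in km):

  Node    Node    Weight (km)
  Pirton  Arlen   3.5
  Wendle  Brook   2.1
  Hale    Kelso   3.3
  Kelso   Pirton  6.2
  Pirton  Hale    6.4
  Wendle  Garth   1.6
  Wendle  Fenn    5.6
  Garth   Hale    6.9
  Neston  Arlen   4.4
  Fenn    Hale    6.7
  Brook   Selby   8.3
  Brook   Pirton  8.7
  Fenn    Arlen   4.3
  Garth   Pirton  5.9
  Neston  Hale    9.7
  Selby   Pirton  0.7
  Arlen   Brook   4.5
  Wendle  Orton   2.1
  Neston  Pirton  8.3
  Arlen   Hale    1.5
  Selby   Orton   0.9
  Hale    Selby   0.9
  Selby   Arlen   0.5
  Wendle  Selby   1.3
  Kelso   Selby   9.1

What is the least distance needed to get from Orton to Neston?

Running Dijkstra from Orton:
Orton: 0
Selby: 0.9  (via Orton)
Arlen: 1.4  (via Selby)
Pirton: 1.6  (via Selby)
Hale: 1.8  (via Selby)
Wendle: 2.1  (via Orton)
Garth: 3.7  (via Wendle)
Brook: 4.2  (via Wendle)
Kelso: 5.1  (via Hale)
Fenn: 5.7  (via Arlen)
Neston: 5.8  (via Arlen)
Shortest route: Orton–Selby–Arlen–Neston = 5.8 km.

5.8 km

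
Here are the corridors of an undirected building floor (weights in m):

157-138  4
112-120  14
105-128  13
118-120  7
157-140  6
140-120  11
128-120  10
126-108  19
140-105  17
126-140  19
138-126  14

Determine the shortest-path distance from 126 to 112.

Enumerating some paths:
126–140–120–112: 19+11+14 = 44
126–138–157–140–120–112: 14+4+6+11+14 = 49
Cheapest is 126–140–120–112 at 44 m.

44 m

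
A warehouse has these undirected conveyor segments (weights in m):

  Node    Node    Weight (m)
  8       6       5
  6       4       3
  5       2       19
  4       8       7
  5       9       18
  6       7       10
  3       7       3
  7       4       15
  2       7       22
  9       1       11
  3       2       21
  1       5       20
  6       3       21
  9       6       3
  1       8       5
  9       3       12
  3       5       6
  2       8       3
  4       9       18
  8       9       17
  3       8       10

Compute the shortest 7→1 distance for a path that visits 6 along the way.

Shortest 7→6: 7–6 = 10
Shortest 6→1: 6–8–1 = 10
Total via 6: 10 + 10 = 20 m.

20 m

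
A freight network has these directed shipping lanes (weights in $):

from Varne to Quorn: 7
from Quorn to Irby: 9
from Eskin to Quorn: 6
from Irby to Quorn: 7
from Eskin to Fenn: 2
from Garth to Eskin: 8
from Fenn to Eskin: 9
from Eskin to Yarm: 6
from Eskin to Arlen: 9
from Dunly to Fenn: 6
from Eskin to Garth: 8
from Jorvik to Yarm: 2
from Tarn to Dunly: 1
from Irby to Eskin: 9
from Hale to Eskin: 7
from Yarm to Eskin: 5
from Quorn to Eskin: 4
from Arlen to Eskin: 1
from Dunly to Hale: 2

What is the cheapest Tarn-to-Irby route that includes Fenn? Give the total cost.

$31

Shortest Tarn→Fenn: Tarn–Dunly–Fenn = 7
Best Fenn to Irby: Fenn–Eskin–Quorn–Irby costing 24
Total via Fenn: 7 + 24 = $31.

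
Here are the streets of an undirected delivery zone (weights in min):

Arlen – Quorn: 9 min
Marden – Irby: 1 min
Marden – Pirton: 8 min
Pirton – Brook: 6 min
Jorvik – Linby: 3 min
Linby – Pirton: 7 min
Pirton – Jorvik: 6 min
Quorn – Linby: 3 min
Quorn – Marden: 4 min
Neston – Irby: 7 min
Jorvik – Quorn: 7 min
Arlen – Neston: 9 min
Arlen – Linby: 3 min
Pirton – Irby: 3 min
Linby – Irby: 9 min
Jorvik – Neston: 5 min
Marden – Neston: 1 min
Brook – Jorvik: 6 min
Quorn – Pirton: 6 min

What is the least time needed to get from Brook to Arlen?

Settle nodes by increasing distance from Brook:
Brook: 0
Jorvik: 6  (via Brook)
Pirton: 6  (via Brook)
Irby: 9  (via Pirton)
Linby: 9  (via Jorvik)
Marden: 10  (via Irby)
Neston: 11  (via Jorvik)
Arlen: 12  (via Linby)
Shortest route: Brook → Jorvik → Linby → Arlen = 12 min.

12 min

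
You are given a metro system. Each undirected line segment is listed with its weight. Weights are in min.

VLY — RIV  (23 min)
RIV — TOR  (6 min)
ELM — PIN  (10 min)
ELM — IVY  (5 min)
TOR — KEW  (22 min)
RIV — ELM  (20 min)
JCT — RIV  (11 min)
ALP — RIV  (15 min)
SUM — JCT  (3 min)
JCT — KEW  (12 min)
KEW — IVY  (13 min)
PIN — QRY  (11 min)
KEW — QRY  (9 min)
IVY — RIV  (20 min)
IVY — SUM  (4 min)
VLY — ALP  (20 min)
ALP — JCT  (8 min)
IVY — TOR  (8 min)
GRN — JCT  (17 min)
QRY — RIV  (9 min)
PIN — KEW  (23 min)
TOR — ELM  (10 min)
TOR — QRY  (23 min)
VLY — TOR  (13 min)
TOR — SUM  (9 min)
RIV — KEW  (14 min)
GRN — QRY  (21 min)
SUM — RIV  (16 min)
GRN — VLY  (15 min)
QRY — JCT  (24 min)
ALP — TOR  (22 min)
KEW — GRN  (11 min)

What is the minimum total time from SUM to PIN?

19 min

Candidate routes:
SUM → IVY → ELM → PIN: 4+5+10 = 19
SUM → TOR → IVY → ELM → PIN: 9+8+5+10 = 32
SUM → IVY → TOR → ELM → PIN: 4+8+10+10 = 32
SUM → TOR → ELM → PIN: 9+10+10 = 29
Cheapest is SUM → IVY → ELM → PIN at 19 min.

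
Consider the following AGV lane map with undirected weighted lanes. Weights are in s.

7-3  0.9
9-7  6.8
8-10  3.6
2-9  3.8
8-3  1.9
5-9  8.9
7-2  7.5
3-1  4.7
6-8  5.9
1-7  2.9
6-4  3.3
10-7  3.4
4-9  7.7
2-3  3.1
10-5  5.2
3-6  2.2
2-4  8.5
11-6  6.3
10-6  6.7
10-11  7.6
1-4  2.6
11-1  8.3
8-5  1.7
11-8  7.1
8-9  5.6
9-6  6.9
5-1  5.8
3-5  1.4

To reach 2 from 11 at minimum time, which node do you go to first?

Candidate routes:
11 - 8 - 3 - 2: 7.1+1.9+3.1 = 12.1
11 - 6 - 3 - 2: 6.3+2.2+3.1 = 11.6
11 - 8 - 5 - 3 - 2: 7.1+1.7+1.4+3.1 = 13.3
The minimum is 11.6 s via 11 - 6 - 3 - 2.
So from 11 the first move is to 6.

6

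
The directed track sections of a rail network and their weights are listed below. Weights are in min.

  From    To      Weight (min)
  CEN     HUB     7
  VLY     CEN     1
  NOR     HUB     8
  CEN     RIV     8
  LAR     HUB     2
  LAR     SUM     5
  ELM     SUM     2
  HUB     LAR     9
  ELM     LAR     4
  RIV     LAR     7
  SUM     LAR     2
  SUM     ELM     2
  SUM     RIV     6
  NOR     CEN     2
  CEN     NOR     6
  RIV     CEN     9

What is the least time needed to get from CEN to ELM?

Shortest distances from CEN:
CEN: 0
NOR: 6  (via CEN)
HUB: 7  (via CEN)
RIV: 8  (via CEN)
LAR: 15  (via RIV)
SUM: 20  (via LAR)
ELM: 22  (via SUM)
Shortest route: CEN–RIV–LAR–SUM–ELM = 22 min.

22 min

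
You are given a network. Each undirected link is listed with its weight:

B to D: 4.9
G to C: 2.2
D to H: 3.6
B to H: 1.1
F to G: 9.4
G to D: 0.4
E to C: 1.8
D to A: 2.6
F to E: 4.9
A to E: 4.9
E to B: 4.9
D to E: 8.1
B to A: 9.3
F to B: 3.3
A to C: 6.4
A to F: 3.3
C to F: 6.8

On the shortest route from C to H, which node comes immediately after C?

G

Compare a few routes:
C - G - D - H: 2.2+0.4+3.6 = 6.2
C - G - D - B - H: 2.2+0.4+4.9+1.1 = 8.6
C - E - B - H: 1.8+4.9+1.1 = 7.8
The minimum is 6.2 via C - G - D - H.
So from C the first move is to G.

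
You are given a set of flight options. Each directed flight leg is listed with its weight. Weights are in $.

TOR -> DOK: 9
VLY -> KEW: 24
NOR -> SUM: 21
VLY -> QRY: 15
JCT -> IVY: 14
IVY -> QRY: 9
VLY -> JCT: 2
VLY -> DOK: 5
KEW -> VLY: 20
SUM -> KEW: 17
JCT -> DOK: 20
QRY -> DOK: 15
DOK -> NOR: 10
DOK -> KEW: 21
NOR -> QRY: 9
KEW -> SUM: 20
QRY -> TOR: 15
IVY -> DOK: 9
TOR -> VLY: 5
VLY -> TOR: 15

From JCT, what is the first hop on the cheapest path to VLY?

Candidate routes:
JCT → DOK → KEW → VLY: 20+21+20 = 61
JCT → DOK → NOR → QRY → TOR → VLY: 20+10+9+15+5 = 59
JCT → IVY → QRY → TOR → VLY: 14+9+15+5 = 43
Cheapest is JCT → IVY → QRY → TOR → VLY at $43.
So from JCT the first move is to IVY.

IVY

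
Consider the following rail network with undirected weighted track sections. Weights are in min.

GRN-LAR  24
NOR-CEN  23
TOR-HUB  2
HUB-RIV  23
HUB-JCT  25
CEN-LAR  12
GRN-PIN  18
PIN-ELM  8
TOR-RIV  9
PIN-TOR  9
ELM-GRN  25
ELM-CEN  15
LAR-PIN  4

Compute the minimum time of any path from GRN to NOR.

57 min

Candidate routes:
GRN - PIN - LAR - CEN - NOR: 18+4+12+23 = 57
GRN - LAR - CEN - NOR: 24+12+23 = 59
GRN - ELM - CEN - NOR: 25+15+23 = 63
The minimum is 57 min via GRN - PIN - LAR - CEN - NOR.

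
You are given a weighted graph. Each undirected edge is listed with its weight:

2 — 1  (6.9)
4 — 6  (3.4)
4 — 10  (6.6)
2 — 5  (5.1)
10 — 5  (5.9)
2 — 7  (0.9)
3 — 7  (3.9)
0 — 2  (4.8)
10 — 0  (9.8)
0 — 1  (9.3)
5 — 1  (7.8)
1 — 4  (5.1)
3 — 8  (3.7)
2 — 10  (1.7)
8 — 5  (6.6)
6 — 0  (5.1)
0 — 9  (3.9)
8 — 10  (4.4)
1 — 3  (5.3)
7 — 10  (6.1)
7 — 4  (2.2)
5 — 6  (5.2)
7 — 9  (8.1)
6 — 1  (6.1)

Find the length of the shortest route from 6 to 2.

6.5

Enumerating some paths:
6–5–2: 5.2+5.1 = 10.3
6–0–2: 5.1+4.8 = 9.9
6–4–10–2: 3.4+6.6+1.7 = 11.7
6–4–7–2: 3.4+2.2+0.9 = 6.5
Cheapest is 6–4–7–2 at 6.5.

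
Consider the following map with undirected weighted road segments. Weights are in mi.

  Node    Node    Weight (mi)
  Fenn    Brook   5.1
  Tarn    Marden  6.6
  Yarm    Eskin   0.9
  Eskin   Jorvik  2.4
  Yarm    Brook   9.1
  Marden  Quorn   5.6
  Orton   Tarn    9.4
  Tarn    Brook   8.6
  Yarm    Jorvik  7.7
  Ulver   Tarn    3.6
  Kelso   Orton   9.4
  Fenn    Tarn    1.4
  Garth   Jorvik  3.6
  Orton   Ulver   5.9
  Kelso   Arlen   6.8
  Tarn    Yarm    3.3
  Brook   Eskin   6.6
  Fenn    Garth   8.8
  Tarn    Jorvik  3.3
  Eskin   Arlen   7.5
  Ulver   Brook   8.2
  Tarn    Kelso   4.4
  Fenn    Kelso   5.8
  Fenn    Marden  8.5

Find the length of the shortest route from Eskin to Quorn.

16.4 mi

Settle nodes by increasing distance from Eskin:
Eskin: 0
Yarm: 0.9  (via Eskin)
Jorvik: 2.4  (via Eskin)
Tarn: 4.2  (via Yarm)
Fenn: 5.6  (via Tarn)
Garth: 6  (via Jorvik)
Brook: 6.6  (via Eskin)
Arlen: 7.5  (via Eskin)
Ulver: 7.8  (via Tarn)
Kelso: 8.6  (via Tarn)
Marden: 10.8  (via Tarn)
Orton: 13.6  (via Tarn)
Quorn: 16.4  (via Marden)
Shortest route: Eskin–Yarm–Tarn–Marden–Quorn = 16.4 mi.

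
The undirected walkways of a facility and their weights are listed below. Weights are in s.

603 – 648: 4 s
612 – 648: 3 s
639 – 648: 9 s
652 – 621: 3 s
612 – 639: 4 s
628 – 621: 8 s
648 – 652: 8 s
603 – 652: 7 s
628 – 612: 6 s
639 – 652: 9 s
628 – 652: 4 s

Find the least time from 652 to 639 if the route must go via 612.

14 s

Shortest 652→612: 652–628–612 = 10
Shortest 612→639: 612–639 = 4
Total via 612: 10 + 4 = 14 s.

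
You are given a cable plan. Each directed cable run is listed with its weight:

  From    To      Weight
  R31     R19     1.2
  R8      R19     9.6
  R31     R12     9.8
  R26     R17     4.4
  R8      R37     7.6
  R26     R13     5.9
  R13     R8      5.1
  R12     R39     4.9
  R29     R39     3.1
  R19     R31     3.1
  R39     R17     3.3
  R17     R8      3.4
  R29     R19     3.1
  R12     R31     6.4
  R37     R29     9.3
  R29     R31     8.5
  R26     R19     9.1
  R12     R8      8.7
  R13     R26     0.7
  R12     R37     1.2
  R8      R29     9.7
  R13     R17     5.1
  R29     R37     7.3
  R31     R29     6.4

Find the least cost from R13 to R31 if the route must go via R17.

21.2

Shortest R13→R17: R13–R17 = 5.1
Best R17 to R31: R17–R8–R19–R31 costing 16.1
Total via R17: 5.1 + 16.1 = 21.2.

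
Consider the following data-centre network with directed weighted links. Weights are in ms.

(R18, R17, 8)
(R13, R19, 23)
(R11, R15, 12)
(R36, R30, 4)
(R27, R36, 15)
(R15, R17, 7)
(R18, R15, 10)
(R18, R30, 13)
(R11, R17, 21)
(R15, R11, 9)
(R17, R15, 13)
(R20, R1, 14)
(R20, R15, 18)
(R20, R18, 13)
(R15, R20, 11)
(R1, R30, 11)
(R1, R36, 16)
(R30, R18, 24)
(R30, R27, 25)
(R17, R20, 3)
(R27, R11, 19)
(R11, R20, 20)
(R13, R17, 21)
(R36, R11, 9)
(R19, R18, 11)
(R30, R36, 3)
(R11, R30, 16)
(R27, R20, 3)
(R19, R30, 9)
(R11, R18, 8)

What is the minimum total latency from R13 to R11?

43 ms

Settle nodes by increasing distance from R13:
R13: 0
R17: 21  (via R13)
R19: 23  (via R13)
R20: 24  (via R17)
R30: 32  (via R19)
R15: 34  (via R17)
R18: 34  (via R19)
R36: 35  (via R30)
R1: 38  (via R20)
R11: 43  (via R15)
Shortest route: R13 → R17 → R15 → R11 = 43 ms.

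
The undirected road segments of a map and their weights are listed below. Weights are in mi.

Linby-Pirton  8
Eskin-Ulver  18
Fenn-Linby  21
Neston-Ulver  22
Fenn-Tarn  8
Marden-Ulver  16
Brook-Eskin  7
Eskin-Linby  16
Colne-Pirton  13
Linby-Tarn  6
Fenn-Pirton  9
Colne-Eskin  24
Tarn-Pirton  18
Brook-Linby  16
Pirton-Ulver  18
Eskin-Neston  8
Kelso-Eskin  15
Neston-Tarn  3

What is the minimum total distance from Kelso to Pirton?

Enumerating some paths:
Kelso → Eskin → Neston → Tarn → Linby → Pirton: 15+8+3+6+8 = 40
Kelso → Eskin → Linby → Pirton: 15+16+8 = 39
Cheapest is Kelso → Eskin → Linby → Pirton at 39 mi.

39 mi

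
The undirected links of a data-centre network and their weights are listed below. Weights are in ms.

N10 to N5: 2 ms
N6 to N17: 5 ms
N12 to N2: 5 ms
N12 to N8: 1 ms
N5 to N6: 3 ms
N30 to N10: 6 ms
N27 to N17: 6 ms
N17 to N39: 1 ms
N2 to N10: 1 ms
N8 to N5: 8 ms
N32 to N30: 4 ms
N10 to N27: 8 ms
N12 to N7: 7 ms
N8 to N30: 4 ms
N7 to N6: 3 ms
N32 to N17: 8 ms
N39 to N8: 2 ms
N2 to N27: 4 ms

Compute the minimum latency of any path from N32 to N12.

Candidate routes:
N32–N30–N10–N5–N8–N12: 4+6+2+8+1 = 21
N32–N17–N39–N8–N12: 8+1+2+1 = 12
N32–N30–N10–N2–N12: 4+6+1+5 = 16
N32–N30–N8–N12: 4+4+1 = 9
Cheapest is N32–N30–N8–N12 at 9 ms.

9 ms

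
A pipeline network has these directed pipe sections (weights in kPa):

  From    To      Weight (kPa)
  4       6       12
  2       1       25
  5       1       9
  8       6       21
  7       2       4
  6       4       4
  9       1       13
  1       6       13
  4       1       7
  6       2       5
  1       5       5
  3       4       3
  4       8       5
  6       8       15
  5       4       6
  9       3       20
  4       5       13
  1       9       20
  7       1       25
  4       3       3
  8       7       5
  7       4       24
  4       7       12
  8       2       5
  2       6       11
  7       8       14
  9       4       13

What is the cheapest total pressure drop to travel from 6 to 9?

31 kPa

Enumerating some paths:
6–4–8–2–1–9: 4+5+5+25+20 = 59
6–2–1–9: 5+25+20 = 50
6–4–1–9: 4+7+20 = 31
6–4–5–1–9: 4+13+9+20 = 46
Cheapest is 6–4–1–9 at 31 kPa.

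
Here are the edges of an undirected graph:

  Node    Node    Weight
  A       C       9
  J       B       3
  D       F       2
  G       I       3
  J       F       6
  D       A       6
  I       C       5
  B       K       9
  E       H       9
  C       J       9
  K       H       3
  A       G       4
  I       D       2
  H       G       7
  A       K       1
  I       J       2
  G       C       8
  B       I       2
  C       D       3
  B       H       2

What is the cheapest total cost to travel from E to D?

Shortest distances from E:
E: 0
H: 9  (via E)
B: 11  (via H)
K: 12  (via H)
A: 13  (via K)
I: 13  (via B)
J: 14  (via B)
D: 15  (via I)
Shortest route: E → H → B → I → D = 15.

15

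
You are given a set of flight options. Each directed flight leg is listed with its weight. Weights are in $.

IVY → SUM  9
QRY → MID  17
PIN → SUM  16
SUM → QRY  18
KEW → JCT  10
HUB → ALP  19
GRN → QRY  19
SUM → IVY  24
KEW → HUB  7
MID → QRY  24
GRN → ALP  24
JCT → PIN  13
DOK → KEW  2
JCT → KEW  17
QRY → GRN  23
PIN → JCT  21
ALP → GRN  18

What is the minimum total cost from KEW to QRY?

Enumerating some paths:
KEW - JCT - PIN - SUM - QRY: 10+13+16+18 = 57
KEW - HUB - ALP - GRN - QRY: 7+19+18+19 = 63
The minimum is $57 via KEW - JCT - PIN - SUM - QRY.

$57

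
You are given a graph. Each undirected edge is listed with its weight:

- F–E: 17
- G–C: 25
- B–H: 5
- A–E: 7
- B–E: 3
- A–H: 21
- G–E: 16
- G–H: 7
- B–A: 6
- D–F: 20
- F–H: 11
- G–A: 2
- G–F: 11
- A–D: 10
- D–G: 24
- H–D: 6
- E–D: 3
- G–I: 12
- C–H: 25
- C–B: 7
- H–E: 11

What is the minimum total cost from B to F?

Candidate routes:
B–E–D–H–F: 3+3+6+11 = 23
B–H–F: 5+11 = 16
B–A–G–F: 6+2+11 = 19
B–E–F: 3+17 = 20
Cheapest is B–H–F at 16.

16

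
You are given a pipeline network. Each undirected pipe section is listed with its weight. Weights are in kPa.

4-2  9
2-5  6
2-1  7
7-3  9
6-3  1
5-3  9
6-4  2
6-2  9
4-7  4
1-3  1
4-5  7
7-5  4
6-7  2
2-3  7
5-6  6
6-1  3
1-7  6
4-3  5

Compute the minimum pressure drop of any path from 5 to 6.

Shortest distances from 5:
5: 0
7: 4  (via 5)
2: 6  (via 5)
6: 6  (via 5)
Shortest route: 5 → 6 = 6 kPa.

6 kPa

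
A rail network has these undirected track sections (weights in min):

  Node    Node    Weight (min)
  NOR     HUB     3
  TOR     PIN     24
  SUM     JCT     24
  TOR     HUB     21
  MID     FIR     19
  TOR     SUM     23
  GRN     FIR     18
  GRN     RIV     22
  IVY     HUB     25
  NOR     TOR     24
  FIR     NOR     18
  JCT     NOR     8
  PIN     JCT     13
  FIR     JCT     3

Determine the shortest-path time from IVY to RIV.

79 min

Settle nodes by increasing distance from IVY:
IVY: 0
HUB: 25  (via IVY)
NOR: 28  (via HUB)
JCT: 36  (via NOR)
FIR: 39  (via JCT)
TOR: 46  (via HUB)
PIN: 49  (via JCT)
GRN: 57  (via FIR)
MID: 58  (via FIR)
SUM: 60  (via JCT)
RIV: 79  (via GRN)
Shortest route: IVY → HUB → NOR → JCT → FIR → GRN → RIV = 79 min.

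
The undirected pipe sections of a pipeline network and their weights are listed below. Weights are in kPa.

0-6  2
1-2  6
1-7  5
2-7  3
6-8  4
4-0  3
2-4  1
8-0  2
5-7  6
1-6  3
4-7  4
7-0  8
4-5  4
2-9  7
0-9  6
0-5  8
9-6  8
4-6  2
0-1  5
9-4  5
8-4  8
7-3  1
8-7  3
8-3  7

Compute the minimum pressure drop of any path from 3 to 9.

Enumerating some paths:
3–7–4–2–9: 1+4+1+7 = 13
3–7–2–9: 1+3+7 = 11
3–7–8–0–9: 1+3+2+6 = 12
3–7–4–9: 1+4+5 = 10
Cheapest is 3–7–4–9 at 10 kPa.

10 kPa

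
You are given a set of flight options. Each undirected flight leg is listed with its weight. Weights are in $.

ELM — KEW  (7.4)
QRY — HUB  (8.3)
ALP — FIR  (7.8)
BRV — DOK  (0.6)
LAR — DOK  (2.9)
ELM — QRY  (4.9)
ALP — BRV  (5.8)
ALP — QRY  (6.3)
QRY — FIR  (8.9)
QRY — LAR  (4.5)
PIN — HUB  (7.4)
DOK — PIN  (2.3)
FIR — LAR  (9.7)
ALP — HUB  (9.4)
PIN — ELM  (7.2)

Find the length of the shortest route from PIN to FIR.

Enumerating some paths:
PIN → DOK → LAR → QRY → FIR: 2.3+2.9+4.5+8.9 = 18.6
PIN → ELM → QRY → FIR: 7.2+4.9+8.9 = 21
PIN → DOK → BRV → ALP → FIR: 2.3+0.6+5.8+7.8 = 16.5
PIN → DOK → LAR → FIR: 2.3+2.9+9.7 = 14.9
The minimum is $14.9 via PIN → DOK → LAR → FIR.

$14.9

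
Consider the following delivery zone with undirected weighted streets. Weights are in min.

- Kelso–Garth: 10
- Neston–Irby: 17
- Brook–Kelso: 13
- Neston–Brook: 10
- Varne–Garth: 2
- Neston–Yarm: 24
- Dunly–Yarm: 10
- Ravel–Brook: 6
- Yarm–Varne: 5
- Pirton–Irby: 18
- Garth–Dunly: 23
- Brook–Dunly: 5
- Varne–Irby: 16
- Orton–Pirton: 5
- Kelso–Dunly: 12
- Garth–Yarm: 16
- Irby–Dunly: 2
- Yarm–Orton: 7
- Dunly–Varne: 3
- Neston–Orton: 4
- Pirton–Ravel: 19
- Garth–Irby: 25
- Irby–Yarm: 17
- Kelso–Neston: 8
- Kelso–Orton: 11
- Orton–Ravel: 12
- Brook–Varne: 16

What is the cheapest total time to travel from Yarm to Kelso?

Running Dijkstra from Yarm:
Yarm: 0
Varne: 5  (via Yarm)
Garth: 7  (via Varne)
Orton: 7  (via Yarm)
Dunly: 8  (via Varne)
Irby: 10  (via Dunly)
Neston: 11  (via Orton)
Pirton: 12  (via Orton)
Brook: 13  (via Dunly)
Kelso: 17  (via Garth)
Shortest route: Yarm → Varne → Garth → Kelso = 17 min.

17 min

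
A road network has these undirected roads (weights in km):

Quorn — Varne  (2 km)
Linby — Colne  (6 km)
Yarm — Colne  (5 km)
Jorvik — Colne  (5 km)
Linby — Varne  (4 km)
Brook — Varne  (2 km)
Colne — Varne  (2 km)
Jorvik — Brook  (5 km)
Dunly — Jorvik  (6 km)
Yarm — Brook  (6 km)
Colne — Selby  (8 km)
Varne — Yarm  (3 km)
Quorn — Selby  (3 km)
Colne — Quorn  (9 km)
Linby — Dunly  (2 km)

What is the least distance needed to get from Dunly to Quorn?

8 km

Settle nodes by increasing distance from Dunly:
Dunly: 0
Linby: 2  (via Dunly)
Varne: 6  (via Linby)
Jorvik: 6  (via Dunly)
Brook: 8  (via Varne)
Quorn: 8  (via Varne)
Shortest route: Dunly–Linby–Varne–Quorn = 8 km.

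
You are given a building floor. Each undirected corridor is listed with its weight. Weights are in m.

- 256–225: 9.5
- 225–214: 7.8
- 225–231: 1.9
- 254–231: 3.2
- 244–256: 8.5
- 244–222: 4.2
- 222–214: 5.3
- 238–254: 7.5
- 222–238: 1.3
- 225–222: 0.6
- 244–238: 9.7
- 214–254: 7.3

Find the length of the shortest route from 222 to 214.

5.3 m

Candidate routes:
222 → 225 → 214: 0.6+7.8 = 8.4
222 → 225 → 231 → 254 → 214: 0.6+1.9+3.2+7.3 = 13
222 → 214: 5.3 = 5.3
Cheapest is 222 → 214 at 5.3 m.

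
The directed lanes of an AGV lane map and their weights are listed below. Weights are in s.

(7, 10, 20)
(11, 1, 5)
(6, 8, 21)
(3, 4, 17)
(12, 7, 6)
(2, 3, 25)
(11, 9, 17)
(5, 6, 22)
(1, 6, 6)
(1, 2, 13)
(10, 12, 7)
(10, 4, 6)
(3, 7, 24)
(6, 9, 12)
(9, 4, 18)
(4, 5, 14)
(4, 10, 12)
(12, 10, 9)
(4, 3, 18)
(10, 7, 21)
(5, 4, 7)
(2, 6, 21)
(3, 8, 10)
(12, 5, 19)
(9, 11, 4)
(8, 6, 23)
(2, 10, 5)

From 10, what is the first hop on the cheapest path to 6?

4

Candidate routes:
10 → 12 → 5 → 6: 7+19+22 = 48
10 → 4 → 3 → 8 → 6: 6+18+10+23 = 57
10 → 4 → 5 → 6: 6+14+22 = 42
Cheapest is 10 → 4 → 5 → 6 at 42 s.
So from 10 the first move is to 4.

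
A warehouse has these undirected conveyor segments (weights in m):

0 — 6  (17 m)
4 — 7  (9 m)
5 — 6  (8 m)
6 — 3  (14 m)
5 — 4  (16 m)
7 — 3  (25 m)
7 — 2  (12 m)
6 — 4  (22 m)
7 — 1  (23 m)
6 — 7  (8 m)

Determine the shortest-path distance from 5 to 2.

Running Dijkstra from 5:
5: 0
6: 8  (via 5)
4: 16  (via 5)
7: 16  (via 6)
3: 22  (via 6)
0: 25  (via 6)
2: 28  (via 7)
Shortest route: 5 → 6 → 7 → 2 = 28 m.

28 m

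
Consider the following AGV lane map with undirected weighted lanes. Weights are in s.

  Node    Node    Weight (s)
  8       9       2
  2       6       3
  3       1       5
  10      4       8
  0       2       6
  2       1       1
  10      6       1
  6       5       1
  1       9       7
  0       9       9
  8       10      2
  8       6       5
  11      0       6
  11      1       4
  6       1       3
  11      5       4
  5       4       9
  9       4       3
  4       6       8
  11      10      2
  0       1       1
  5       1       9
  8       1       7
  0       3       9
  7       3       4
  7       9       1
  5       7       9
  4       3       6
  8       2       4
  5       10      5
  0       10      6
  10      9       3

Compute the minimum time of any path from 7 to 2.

7 s

Settle nodes by increasing distance from 7:
7: 0
9: 1  (via 7)
8: 3  (via 9)
3: 4  (via 7)
4: 4  (via 9)
10: 4  (via 9)
6: 5  (via 10)
5: 6  (via 6)
11: 6  (via 10)
2: 7  (via 8)
Shortest route: 7 → 9 → 8 → 2 = 7 s.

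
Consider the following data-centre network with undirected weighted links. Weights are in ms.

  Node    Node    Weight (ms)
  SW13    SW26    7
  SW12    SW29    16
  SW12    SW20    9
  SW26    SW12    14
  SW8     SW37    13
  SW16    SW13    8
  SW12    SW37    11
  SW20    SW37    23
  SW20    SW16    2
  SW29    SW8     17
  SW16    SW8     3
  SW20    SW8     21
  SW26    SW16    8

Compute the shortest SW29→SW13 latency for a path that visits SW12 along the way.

Shortest SW29→SW12: SW29 → SW12 = 16
Best SW12 to SW13: SW12 → SW20 → SW16 → SW13 costing 19
Total via SW12: 16 + 19 = 35 ms.

35 ms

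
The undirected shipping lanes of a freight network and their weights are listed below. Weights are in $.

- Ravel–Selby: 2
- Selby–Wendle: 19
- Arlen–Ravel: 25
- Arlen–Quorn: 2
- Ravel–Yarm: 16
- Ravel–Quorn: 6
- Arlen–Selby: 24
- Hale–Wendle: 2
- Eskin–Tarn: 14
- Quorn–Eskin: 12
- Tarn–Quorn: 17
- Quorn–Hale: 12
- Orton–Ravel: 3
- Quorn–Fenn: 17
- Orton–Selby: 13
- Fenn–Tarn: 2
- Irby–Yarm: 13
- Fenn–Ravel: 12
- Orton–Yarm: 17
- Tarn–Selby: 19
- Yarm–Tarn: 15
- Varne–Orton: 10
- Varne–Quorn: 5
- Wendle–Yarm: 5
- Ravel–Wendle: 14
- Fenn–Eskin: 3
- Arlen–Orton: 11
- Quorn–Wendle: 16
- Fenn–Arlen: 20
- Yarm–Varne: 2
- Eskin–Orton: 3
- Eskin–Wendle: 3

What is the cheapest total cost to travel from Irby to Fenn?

$24

Shortest distances from Irby:
Irby: 0
Yarm: 13  (via Irby)
Varne: 15  (via Yarm)
Wendle: 18  (via Yarm)
Quorn: 20  (via Varne)
Hale: 20  (via Wendle)
Eskin: 21  (via Wendle)
Arlen: 22  (via Quorn)
Fenn: 24  (via Eskin)
Shortest route: Irby–Yarm–Wendle–Eskin–Fenn = $24.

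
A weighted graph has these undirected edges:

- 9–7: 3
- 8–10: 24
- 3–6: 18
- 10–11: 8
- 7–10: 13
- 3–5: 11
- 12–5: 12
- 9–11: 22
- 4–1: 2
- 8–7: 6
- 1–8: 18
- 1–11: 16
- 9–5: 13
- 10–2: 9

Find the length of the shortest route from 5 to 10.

Candidate routes:
5–9–11–10: 13+22+8 = 43
5–9–7–10: 13+3+13 = 29
5–9–7–8–10: 13+3+6+24 = 46
Cheapest is 5–9–7–10 at 29.

29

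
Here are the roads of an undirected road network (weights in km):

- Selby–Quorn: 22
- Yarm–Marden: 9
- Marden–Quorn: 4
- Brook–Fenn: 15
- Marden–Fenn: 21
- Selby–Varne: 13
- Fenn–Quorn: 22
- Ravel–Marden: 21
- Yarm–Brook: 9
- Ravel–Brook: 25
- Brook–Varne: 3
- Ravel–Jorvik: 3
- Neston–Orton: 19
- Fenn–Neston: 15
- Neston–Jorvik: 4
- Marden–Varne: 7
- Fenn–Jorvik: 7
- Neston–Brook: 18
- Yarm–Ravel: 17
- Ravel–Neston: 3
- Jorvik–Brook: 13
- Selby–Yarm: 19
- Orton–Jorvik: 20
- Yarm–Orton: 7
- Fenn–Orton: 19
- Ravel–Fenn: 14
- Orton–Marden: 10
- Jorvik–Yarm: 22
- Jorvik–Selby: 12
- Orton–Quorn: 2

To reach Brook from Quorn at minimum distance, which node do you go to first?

Marden

Enumerating some paths:
Quorn–Marden–Varne–Brook: 4+7+3 = 14
Quorn–Orton–Yarm–Brook: 2+7+9 = 18
Quorn–Marden–Yarm–Brook: 4+9+9 = 22
The minimum is 14 km via Quorn–Marden–Varne–Brook.
So from Quorn the first move is to Marden.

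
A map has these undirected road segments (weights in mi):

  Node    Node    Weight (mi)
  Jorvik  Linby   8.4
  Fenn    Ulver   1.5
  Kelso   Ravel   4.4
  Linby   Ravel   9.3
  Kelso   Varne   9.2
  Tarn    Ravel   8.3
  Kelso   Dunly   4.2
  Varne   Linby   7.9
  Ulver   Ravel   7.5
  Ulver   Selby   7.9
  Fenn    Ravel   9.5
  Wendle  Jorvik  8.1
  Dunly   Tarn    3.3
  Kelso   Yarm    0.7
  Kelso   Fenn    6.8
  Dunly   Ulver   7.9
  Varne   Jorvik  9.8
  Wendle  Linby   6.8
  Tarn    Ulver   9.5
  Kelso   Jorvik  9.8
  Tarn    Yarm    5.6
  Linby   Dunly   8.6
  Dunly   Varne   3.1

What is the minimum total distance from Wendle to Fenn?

Shortest distances from Wendle:
Wendle: 0
Linby: 6.8  (via Wendle)
Jorvik: 8.1  (via Wendle)
Varne: 14.7  (via Linby)
Dunly: 15.4  (via Linby)
Ravel: 16.1  (via Linby)
Kelso: 17.9  (via Jorvik)
Yarm: 18.6  (via Kelso)
Tarn: 18.7  (via Dunly)
Ulver: 23.3  (via Dunly)
Fenn: 24.7  (via Kelso)
Shortest route: Wendle → Jorvik → Kelso → Fenn = 24.7 mi.

24.7 mi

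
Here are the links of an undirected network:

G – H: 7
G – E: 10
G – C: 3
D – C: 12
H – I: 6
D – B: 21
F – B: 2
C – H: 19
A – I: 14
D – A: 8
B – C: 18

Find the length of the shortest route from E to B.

Shortest distances from E:
E: 0
G: 10  (via E)
C: 13  (via G)
H: 17  (via G)
I: 23  (via H)
D: 25  (via C)
B: 31  (via C)
Shortest route: E → G → C → B = 31.

31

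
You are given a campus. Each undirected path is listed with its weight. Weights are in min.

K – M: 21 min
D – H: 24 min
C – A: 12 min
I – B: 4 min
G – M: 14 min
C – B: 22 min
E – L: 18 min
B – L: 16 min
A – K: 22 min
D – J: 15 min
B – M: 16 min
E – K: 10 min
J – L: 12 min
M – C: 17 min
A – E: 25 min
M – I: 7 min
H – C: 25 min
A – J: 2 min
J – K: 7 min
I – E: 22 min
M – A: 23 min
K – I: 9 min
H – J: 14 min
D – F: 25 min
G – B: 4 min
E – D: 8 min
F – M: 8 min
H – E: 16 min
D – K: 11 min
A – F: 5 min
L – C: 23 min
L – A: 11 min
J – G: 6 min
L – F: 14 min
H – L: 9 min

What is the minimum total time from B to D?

Enumerating some paths:
B–G–J–K–D: 4+6+7+11 = 28
B–I–K–D: 4+9+11 = 24
B–G–J–D: 4+6+15 = 25
Cheapest is B–I–K–D at 24 min.

24 min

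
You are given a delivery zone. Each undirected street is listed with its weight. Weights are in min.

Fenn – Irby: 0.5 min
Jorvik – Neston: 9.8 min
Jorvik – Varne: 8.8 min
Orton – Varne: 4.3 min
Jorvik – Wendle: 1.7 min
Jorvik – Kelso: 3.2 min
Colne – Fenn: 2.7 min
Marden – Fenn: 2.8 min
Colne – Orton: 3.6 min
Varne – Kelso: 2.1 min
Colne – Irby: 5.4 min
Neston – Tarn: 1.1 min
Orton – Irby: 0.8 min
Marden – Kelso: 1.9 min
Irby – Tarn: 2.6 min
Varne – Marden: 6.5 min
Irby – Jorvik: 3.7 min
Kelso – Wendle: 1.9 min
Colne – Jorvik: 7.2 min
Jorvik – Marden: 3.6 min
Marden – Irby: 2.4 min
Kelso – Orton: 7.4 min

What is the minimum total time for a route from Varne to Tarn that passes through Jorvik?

Best Varne to Jorvik: Varne → Kelso → Jorvik costing 5.3
Shortest Jorvik→Tarn: Jorvik → Irby → Tarn = 6.3
Total via Jorvik: 5.3 + 6.3 = 11.6 min.

11.6 min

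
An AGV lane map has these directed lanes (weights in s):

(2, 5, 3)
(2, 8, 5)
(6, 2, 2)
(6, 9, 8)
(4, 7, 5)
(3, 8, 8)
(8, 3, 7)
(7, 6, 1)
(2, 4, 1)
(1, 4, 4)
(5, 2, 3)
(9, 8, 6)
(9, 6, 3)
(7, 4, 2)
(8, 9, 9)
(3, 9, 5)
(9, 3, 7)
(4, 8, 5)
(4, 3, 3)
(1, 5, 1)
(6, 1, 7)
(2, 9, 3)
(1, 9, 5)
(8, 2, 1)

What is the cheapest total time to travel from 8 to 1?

14 s

Enumerating some paths:
8–2–4–7–6–1: 1+1+5+1+7 = 15
8–2–9–6–1: 1+3+3+7 = 14
8–9–6–1: 9+3+7 = 19
Cheapest is 8–2–9–6–1 at 14 s.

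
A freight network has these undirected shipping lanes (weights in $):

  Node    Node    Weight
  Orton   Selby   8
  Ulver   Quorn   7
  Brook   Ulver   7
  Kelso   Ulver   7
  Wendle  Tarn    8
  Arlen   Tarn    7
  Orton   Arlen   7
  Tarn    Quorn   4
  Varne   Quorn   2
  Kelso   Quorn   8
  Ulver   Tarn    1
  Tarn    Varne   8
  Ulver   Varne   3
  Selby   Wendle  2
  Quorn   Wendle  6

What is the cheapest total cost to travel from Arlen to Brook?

Running Dijkstra from Arlen:
Arlen: 0
Orton: 7  (via Arlen)
Tarn: 7  (via Arlen)
Ulver: 8  (via Tarn)
Varne: 11  (via Ulver)
Quorn: 11  (via Tarn)
Selby: 15  (via Orton)
Kelso: 15  (via Ulver)
Brook: 15  (via Ulver)
Shortest route: Arlen–Tarn–Ulver–Brook = $15.

$15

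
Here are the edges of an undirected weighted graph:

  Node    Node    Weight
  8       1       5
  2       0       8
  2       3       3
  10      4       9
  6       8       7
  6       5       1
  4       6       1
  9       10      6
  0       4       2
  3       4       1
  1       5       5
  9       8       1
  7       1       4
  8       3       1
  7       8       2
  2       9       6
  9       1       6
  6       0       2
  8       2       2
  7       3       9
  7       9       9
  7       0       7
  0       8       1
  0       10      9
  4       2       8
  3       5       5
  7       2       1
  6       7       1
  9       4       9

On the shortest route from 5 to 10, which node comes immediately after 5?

6

Compare a few routes:
5 - 6 - 4 - 0 - 8 - 9 - 10: 1+1+2+1+1+6 = 12
5 - 6 - 0 - 10: 1+2+9 = 12
5 - 6 - 4 - 10: 1+1+9 = 11
The minimum is 11 via 5 - 6 - 4 - 10.
So from 5 the first move is to 6.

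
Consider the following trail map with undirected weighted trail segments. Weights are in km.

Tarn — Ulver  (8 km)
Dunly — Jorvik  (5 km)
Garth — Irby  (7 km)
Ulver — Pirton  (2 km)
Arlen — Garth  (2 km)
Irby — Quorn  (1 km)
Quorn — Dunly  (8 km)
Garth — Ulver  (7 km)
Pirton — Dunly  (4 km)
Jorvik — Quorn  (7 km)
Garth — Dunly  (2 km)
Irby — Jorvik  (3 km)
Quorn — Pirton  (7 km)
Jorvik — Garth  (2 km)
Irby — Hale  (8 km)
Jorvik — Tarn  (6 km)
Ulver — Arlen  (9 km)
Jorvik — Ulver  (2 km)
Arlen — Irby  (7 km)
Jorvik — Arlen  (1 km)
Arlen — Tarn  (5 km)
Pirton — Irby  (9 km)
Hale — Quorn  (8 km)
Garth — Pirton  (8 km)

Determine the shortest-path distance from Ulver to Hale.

Compare a few routes:
Ulver–Jorvik–Irby–Quorn–Hale: 2+3+1+8 = 14
Ulver–Jorvik–Quorn–Hale: 2+7+8 = 17
Ulver–Pirton–Quorn–Hale: 2+7+8 = 17
Ulver–Jorvik–Irby–Hale: 2+3+8 = 13
The minimum is 13 km via Ulver–Jorvik–Irby–Hale.

13 km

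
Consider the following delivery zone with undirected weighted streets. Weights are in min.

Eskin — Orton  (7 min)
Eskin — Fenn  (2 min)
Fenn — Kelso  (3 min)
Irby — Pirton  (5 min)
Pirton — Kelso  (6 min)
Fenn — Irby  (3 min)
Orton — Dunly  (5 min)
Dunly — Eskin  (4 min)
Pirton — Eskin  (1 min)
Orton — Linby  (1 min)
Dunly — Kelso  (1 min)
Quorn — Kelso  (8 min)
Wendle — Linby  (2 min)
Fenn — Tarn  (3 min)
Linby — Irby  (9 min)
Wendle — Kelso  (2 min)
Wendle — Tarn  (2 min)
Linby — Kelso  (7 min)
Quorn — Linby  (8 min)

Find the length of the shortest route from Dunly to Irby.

Candidate routes:
Dunly–Kelso–Wendle–Tarn–Fenn–Irby: 1+2+2+3+3 = 11
Dunly–Eskin–Fenn–Irby: 4+2+3 = 9
Dunly–Kelso–Fenn–Irby: 1+3+3 = 7
Dunly–Eskin–Pirton–Irby: 4+1+5 = 10
Cheapest is Dunly–Kelso–Fenn–Irby at 7 min.

7 min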